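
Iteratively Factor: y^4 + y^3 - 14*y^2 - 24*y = (y + 3)*(y^3 - 2*y^2 - 8*y) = y*(y + 3)*(y^2 - 2*y - 8) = y*(y - 4)*(y + 3)*(y + 2)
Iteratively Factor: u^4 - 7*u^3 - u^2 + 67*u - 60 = (u - 4)*(u^3 - 3*u^2 - 13*u + 15) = (u - 4)*(u + 3)*(u^2 - 6*u + 5) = (u - 4)*(u - 1)*(u + 3)*(u - 5)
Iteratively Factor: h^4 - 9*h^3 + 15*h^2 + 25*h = (h + 1)*(h^3 - 10*h^2 + 25*h) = (h - 5)*(h + 1)*(h^2 - 5*h) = h*(h - 5)*(h + 1)*(h - 5)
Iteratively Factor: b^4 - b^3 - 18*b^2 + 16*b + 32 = (b + 4)*(b^3 - 5*b^2 + 2*b + 8) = (b - 2)*(b + 4)*(b^2 - 3*b - 4) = (b - 2)*(b + 1)*(b + 4)*(b - 4)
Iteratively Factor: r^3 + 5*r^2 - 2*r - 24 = (r + 4)*(r^2 + r - 6) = (r + 3)*(r + 4)*(r - 2)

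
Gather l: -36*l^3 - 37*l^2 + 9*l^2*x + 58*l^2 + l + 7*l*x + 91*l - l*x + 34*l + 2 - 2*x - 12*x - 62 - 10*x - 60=-36*l^3 + l^2*(9*x + 21) + l*(6*x + 126) - 24*x - 120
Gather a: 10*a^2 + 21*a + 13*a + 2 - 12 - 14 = 10*a^2 + 34*a - 24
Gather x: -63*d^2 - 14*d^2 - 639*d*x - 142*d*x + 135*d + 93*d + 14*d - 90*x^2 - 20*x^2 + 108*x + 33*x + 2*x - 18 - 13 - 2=-77*d^2 + 242*d - 110*x^2 + x*(143 - 781*d) - 33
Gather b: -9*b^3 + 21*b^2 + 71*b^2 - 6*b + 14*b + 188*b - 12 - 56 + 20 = -9*b^3 + 92*b^2 + 196*b - 48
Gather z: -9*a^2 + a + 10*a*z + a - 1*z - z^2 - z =-9*a^2 + 2*a - z^2 + z*(10*a - 2)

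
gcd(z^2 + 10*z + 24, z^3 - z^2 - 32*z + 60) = z + 6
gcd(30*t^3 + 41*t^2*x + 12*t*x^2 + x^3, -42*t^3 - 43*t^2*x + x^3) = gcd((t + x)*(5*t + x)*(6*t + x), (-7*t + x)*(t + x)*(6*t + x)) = 6*t^2 + 7*t*x + x^2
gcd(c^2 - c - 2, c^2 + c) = c + 1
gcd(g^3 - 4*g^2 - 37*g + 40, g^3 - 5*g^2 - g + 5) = g - 1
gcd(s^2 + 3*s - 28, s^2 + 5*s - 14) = s + 7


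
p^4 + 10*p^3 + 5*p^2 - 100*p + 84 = (p - 2)*(p - 1)*(p + 6)*(p + 7)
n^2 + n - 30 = (n - 5)*(n + 6)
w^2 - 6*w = w*(w - 6)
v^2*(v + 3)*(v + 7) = v^4 + 10*v^3 + 21*v^2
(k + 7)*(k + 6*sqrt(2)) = k^2 + 7*k + 6*sqrt(2)*k + 42*sqrt(2)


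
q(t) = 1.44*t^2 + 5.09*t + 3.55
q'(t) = 2.88*t + 5.09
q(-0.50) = 1.36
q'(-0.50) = 3.65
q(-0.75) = 0.54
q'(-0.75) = 2.93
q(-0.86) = 0.24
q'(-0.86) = 2.61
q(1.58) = 15.19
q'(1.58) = 9.64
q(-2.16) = -0.73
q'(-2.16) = -1.13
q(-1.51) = -0.85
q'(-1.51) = 0.74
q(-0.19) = 2.63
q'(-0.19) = 4.54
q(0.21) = 4.68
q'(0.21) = 5.69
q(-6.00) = 24.85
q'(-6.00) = -12.19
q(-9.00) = 74.38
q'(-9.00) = -20.83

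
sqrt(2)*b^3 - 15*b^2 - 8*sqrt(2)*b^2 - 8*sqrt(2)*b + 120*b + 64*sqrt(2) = (b - 8)*(b - 8*sqrt(2))*(sqrt(2)*b + 1)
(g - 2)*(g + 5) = g^2 + 3*g - 10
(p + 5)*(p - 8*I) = p^2 + 5*p - 8*I*p - 40*I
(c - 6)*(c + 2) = c^2 - 4*c - 12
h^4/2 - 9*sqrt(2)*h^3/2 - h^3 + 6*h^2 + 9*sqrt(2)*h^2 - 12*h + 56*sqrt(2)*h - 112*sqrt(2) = (h/2 + sqrt(2))*(h - 2)*(h - 7*sqrt(2))*(h - 4*sqrt(2))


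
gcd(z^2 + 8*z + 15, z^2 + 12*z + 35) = z + 5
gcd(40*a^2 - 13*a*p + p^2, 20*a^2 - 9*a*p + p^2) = -5*a + p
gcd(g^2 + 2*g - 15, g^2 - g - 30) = g + 5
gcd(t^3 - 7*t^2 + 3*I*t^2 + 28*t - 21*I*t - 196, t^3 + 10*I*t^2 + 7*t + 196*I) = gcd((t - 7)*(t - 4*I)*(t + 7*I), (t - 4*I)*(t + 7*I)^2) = t^2 + 3*I*t + 28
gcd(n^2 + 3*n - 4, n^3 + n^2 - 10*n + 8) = n^2 + 3*n - 4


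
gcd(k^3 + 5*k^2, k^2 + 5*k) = k^2 + 5*k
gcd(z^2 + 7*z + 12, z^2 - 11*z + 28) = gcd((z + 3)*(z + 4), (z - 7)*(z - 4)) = 1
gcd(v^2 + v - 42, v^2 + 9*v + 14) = v + 7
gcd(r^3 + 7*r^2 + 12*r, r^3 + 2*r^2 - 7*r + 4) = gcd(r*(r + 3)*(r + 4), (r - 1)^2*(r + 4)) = r + 4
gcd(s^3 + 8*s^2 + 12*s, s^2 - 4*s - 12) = s + 2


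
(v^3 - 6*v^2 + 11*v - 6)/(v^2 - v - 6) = (v^2 - 3*v + 2)/(v + 2)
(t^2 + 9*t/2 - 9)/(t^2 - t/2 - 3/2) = (t + 6)/(t + 1)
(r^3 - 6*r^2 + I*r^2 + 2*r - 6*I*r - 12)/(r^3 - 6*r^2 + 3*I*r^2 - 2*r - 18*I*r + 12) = (r - I)/(r + I)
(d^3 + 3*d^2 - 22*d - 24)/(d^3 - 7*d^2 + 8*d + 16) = (d + 6)/(d - 4)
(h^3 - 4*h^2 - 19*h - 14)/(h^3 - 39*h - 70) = (h + 1)/(h + 5)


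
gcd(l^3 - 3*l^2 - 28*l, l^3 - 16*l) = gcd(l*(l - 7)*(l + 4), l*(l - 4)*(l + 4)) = l^2 + 4*l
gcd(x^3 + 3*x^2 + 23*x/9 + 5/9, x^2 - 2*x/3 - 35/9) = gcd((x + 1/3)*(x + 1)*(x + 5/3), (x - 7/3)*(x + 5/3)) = x + 5/3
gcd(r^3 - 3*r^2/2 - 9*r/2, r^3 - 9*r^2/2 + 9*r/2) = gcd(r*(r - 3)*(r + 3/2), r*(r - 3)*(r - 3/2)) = r^2 - 3*r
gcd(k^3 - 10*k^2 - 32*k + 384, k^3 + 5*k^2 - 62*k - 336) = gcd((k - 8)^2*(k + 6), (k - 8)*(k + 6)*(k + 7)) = k^2 - 2*k - 48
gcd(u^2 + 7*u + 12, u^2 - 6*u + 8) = 1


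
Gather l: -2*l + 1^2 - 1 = -2*l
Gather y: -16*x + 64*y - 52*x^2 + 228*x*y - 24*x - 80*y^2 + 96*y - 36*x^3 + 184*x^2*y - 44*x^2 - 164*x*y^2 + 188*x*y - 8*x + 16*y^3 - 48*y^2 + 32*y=-36*x^3 - 96*x^2 - 48*x + 16*y^3 + y^2*(-164*x - 128) + y*(184*x^2 + 416*x + 192)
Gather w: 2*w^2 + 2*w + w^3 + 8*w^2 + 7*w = w^3 + 10*w^2 + 9*w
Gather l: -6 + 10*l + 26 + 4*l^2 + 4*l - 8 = 4*l^2 + 14*l + 12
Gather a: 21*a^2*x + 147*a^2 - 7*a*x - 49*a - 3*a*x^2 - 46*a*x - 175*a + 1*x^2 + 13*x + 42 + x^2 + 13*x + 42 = a^2*(21*x + 147) + a*(-3*x^2 - 53*x - 224) + 2*x^2 + 26*x + 84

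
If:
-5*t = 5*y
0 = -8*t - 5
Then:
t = -5/8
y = 5/8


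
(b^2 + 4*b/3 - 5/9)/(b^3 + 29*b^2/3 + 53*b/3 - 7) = (b + 5/3)/(b^2 + 10*b + 21)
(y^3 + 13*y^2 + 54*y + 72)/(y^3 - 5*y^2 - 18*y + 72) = (y^2 + 9*y + 18)/(y^2 - 9*y + 18)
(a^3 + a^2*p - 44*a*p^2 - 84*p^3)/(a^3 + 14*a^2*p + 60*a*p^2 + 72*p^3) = (a - 7*p)/(a + 6*p)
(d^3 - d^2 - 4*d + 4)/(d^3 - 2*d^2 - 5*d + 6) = (d - 2)/(d - 3)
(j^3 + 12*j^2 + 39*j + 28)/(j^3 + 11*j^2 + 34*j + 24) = (j + 7)/(j + 6)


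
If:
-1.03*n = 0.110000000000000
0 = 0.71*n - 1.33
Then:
No Solution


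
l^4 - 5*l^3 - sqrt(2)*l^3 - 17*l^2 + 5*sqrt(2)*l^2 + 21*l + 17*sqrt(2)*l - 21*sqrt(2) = (l - 7)*(l - 1)*(l + 3)*(l - sqrt(2))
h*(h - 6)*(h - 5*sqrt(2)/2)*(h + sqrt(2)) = h^4 - 6*h^3 - 3*sqrt(2)*h^3/2 - 5*h^2 + 9*sqrt(2)*h^2 + 30*h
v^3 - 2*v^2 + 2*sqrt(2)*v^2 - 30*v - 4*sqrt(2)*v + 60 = (v - 2)*(v - 3*sqrt(2))*(v + 5*sqrt(2))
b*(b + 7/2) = b^2 + 7*b/2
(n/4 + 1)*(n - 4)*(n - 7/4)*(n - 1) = n^4/4 - 11*n^3/16 - 57*n^2/16 + 11*n - 7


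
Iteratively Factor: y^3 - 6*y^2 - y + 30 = (y - 3)*(y^2 - 3*y - 10) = (y - 5)*(y - 3)*(y + 2)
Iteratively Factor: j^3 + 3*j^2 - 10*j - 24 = (j + 2)*(j^2 + j - 12) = (j - 3)*(j + 2)*(j + 4)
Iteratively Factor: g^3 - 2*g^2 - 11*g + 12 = (g - 1)*(g^2 - g - 12) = (g - 4)*(g - 1)*(g + 3)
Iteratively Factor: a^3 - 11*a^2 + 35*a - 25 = (a - 1)*(a^2 - 10*a + 25) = (a - 5)*(a - 1)*(a - 5)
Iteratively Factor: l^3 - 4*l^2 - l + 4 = (l + 1)*(l^2 - 5*l + 4) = (l - 1)*(l + 1)*(l - 4)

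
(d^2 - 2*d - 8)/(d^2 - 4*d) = (d + 2)/d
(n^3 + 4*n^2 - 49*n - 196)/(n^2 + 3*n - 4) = (n^2 - 49)/(n - 1)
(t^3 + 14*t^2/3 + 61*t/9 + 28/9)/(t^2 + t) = t + 11/3 + 28/(9*t)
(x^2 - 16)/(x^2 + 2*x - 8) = (x - 4)/(x - 2)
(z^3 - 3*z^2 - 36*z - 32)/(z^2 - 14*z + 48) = (z^2 + 5*z + 4)/(z - 6)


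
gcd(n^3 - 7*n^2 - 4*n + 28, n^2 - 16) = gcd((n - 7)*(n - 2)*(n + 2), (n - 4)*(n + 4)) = 1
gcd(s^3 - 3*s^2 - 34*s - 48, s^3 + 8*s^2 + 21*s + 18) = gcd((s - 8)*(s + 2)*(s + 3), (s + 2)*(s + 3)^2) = s^2 + 5*s + 6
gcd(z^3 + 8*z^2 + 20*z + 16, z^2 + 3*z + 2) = z + 2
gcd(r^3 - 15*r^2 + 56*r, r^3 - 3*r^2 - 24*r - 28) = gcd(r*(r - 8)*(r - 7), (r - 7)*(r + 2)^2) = r - 7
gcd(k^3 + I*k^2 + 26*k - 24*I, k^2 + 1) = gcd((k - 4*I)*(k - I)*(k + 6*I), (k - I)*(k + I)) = k - I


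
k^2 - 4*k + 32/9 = (k - 8/3)*(k - 4/3)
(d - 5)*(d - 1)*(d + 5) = d^3 - d^2 - 25*d + 25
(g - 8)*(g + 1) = g^2 - 7*g - 8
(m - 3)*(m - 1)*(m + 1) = m^3 - 3*m^2 - m + 3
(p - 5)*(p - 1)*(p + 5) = p^3 - p^2 - 25*p + 25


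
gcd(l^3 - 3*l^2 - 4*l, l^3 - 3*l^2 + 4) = l + 1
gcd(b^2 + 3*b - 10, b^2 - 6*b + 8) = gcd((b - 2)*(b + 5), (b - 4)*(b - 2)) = b - 2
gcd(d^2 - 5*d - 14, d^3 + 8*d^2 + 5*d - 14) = d + 2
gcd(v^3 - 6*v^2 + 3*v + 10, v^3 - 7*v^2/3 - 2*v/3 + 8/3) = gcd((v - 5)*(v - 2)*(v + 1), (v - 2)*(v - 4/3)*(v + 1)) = v^2 - v - 2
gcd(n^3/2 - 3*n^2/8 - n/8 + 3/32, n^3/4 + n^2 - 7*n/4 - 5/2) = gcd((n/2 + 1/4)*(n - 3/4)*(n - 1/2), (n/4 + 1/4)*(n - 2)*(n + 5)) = 1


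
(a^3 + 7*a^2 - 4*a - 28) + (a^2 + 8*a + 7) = a^3 + 8*a^2 + 4*a - 21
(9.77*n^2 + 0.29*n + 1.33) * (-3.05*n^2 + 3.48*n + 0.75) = -29.7985*n^4 + 33.1151*n^3 + 4.2802*n^2 + 4.8459*n + 0.9975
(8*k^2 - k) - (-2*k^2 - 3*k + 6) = 10*k^2 + 2*k - 6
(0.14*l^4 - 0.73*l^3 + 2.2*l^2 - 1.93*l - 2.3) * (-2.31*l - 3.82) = -0.3234*l^5 + 1.1515*l^4 - 2.2934*l^3 - 3.9457*l^2 + 12.6856*l + 8.786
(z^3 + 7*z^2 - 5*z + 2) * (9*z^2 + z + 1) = 9*z^5 + 64*z^4 - 37*z^3 + 20*z^2 - 3*z + 2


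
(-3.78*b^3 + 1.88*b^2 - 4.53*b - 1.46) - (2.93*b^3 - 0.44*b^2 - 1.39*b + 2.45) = -6.71*b^3 + 2.32*b^2 - 3.14*b - 3.91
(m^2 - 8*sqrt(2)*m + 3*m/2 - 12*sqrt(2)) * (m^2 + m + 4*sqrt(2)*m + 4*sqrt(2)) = m^4 - 4*sqrt(2)*m^3 + 5*m^3/2 - 125*m^2/2 - 10*sqrt(2)*m^2 - 160*m - 6*sqrt(2)*m - 96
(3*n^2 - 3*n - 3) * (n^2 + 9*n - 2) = 3*n^4 + 24*n^3 - 36*n^2 - 21*n + 6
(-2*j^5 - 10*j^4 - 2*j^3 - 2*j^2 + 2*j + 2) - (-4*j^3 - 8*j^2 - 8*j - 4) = -2*j^5 - 10*j^4 + 2*j^3 + 6*j^2 + 10*j + 6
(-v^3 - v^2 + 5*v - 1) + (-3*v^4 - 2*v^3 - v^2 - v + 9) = -3*v^4 - 3*v^3 - 2*v^2 + 4*v + 8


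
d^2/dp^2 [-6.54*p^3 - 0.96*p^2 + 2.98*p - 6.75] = -39.24*p - 1.92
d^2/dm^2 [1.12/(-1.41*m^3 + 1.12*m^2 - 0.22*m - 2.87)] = ((9.4752*m - 2.5088)*(1.41*m^3 - 1.12*m^2 + 0.22*m + 2.87) - 1.12*(4.23*m^2 - 2.24*m + 0.22)*(8.46*m^2 - 4.48*m + 0.44))/(1.41*m^3 - 1.12*m^2 + 0.22*m + 2.87)^3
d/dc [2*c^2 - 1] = 4*c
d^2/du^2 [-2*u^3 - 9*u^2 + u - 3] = -12*u - 18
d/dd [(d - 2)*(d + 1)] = 2*d - 1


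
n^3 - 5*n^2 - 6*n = n*(n - 6)*(n + 1)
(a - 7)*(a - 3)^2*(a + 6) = a^4 - 7*a^3 - 27*a^2 + 243*a - 378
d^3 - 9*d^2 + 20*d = d*(d - 5)*(d - 4)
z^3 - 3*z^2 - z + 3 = (z - 3)*(z - 1)*(z + 1)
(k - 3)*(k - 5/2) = k^2 - 11*k/2 + 15/2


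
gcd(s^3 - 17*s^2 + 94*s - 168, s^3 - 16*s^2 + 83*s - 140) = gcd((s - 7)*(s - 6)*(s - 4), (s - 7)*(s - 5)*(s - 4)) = s^2 - 11*s + 28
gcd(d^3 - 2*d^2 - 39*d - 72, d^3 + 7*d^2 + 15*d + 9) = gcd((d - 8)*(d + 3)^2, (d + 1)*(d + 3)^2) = d^2 + 6*d + 9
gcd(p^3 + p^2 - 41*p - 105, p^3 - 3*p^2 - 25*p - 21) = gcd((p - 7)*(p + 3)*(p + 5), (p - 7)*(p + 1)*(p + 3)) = p^2 - 4*p - 21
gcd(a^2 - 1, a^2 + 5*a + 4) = a + 1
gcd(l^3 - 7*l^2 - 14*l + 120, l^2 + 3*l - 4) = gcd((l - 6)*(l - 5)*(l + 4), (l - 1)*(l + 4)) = l + 4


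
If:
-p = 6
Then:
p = -6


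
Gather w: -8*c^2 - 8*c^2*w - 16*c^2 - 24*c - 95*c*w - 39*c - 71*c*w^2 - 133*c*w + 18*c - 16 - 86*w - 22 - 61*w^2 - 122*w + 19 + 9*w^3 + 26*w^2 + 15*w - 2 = -24*c^2 - 45*c + 9*w^3 + w^2*(-71*c - 35) + w*(-8*c^2 - 228*c - 193) - 21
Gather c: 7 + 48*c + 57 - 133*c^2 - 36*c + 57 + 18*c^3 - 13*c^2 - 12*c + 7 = 18*c^3 - 146*c^2 + 128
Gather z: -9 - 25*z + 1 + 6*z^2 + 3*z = 6*z^2 - 22*z - 8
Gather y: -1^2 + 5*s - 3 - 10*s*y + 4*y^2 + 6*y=5*s + 4*y^2 + y*(6 - 10*s) - 4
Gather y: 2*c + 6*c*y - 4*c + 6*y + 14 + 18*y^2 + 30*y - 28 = -2*c + 18*y^2 + y*(6*c + 36) - 14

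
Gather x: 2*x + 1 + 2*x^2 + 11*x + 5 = 2*x^2 + 13*x + 6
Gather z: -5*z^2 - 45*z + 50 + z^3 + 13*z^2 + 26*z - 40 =z^3 + 8*z^2 - 19*z + 10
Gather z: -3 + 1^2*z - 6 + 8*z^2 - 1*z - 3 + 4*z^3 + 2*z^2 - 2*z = 4*z^3 + 10*z^2 - 2*z - 12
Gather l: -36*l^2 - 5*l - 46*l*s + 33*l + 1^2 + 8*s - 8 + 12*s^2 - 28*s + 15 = -36*l^2 + l*(28 - 46*s) + 12*s^2 - 20*s + 8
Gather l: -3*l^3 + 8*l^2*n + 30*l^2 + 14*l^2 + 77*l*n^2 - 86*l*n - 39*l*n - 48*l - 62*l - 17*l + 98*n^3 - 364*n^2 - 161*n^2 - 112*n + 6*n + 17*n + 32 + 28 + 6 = -3*l^3 + l^2*(8*n + 44) + l*(77*n^2 - 125*n - 127) + 98*n^3 - 525*n^2 - 89*n + 66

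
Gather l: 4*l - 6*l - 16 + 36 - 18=2 - 2*l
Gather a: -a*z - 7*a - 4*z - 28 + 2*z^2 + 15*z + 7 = a*(-z - 7) + 2*z^2 + 11*z - 21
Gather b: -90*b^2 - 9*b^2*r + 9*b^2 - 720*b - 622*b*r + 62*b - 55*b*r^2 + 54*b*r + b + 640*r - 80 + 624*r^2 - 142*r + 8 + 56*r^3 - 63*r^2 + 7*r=b^2*(-9*r - 81) + b*(-55*r^2 - 568*r - 657) + 56*r^3 + 561*r^2 + 505*r - 72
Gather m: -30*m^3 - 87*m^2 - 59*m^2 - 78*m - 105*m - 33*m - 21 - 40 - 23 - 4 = -30*m^3 - 146*m^2 - 216*m - 88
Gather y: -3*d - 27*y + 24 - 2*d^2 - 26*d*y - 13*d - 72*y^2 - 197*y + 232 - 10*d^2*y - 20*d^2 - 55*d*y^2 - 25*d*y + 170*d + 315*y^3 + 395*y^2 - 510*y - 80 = -22*d^2 + 154*d + 315*y^3 + y^2*(323 - 55*d) + y*(-10*d^2 - 51*d - 734) + 176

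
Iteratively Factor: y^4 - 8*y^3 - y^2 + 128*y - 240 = (y - 5)*(y^3 - 3*y^2 - 16*y + 48) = (y - 5)*(y - 4)*(y^2 + y - 12) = (y - 5)*(y - 4)*(y + 4)*(y - 3)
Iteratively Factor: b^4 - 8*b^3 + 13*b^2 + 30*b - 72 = (b + 2)*(b^3 - 10*b^2 + 33*b - 36) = (b - 3)*(b + 2)*(b^2 - 7*b + 12) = (b - 3)^2*(b + 2)*(b - 4)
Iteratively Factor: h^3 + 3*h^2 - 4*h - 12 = (h - 2)*(h^2 + 5*h + 6) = (h - 2)*(h + 2)*(h + 3)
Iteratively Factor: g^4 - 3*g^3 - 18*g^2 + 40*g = (g - 5)*(g^3 + 2*g^2 - 8*g) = g*(g - 5)*(g^2 + 2*g - 8) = g*(g - 5)*(g + 4)*(g - 2)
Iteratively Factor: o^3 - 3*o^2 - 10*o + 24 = (o + 3)*(o^2 - 6*o + 8) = (o - 2)*(o + 3)*(o - 4)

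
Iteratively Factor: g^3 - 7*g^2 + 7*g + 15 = (g + 1)*(g^2 - 8*g + 15) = (g - 3)*(g + 1)*(g - 5)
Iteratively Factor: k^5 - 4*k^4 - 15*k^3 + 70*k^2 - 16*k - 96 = (k - 2)*(k^4 - 2*k^3 - 19*k^2 + 32*k + 48) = (k - 2)*(k + 4)*(k^3 - 6*k^2 + 5*k + 12) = (k - 3)*(k - 2)*(k + 4)*(k^2 - 3*k - 4) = (k - 3)*(k - 2)*(k + 1)*(k + 4)*(k - 4)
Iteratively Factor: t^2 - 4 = (t + 2)*(t - 2)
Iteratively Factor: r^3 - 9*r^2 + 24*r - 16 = (r - 4)*(r^2 - 5*r + 4) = (r - 4)*(r - 1)*(r - 4)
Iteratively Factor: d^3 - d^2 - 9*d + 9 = (d + 3)*(d^2 - 4*d + 3) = (d - 1)*(d + 3)*(d - 3)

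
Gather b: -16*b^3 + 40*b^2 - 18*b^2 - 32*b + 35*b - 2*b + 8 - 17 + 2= -16*b^3 + 22*b^2 + b - 7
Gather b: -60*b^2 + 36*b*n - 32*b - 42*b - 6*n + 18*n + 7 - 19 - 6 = -60*b^2 + b*(36*n - 74) + 12*n - 18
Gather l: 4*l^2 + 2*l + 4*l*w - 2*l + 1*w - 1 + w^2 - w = 4*l^2 + 4*l*w + w^2 - 1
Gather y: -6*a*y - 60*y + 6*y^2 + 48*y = 6*y^2 + y*(-6*a - 12)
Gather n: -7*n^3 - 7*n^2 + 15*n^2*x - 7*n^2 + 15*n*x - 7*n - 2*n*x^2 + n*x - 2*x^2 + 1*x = -7*n^3 + n^2*(15*x - 14) + n*(-2*x^2 + 16*x - 7) - 2*x^2 + x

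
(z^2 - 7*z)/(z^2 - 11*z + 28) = z/(z - 4)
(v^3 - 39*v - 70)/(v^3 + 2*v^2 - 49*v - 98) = (v + 5)/(v + 7)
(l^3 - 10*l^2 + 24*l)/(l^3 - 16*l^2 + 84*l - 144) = l/(l - 6)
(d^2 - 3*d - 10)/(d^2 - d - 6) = (d - 5)/(d - 3)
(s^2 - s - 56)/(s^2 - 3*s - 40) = (s + 7)/(s + 5)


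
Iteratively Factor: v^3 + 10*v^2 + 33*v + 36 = (v + 3)*(v^2 + 7*v + 12) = (v + 3)*(v + 4)*(v + 3)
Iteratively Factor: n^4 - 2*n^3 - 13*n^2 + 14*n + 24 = (n + 1)*(n^3 - 3*n^2 - 10*n + 24) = (n + 1)*(n + 3)*(n^2 - 6*n + 8) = (n - 4)*(n + 1)*(n + 3)*(n - 2)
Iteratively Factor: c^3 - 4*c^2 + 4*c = (c - 2)*(c^2 - 2*c) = c*(c - 2)*(c - 2)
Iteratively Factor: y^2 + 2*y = (y + 2)*(y)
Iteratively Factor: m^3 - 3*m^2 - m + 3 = (m + 1)*(m^2 - 4*m + 3) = (m - 1)*(m + 1)*(m - 3)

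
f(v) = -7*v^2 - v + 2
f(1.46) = -14.38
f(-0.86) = -2.32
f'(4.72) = -67.08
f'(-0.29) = 3.06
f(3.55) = -89.77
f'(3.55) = -50.70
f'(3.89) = -55.46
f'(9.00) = -127.00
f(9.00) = -574.00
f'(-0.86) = 11.04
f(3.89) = -107.81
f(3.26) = -75.65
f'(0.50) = -8.00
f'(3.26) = -46.64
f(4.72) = -158.67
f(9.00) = -574.00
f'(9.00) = -127.00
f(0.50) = -0.25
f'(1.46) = -21.44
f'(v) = -14*v - 1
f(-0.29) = 1.70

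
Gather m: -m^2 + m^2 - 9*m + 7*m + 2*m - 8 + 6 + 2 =0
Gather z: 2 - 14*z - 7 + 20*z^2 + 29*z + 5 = 20*z^2 + 15*z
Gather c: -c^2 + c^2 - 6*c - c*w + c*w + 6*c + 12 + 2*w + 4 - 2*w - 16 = 0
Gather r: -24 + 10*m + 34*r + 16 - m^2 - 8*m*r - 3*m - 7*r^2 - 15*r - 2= -m^2 + 7*m - 7*r^2 + r*(19 - 8*m) - 10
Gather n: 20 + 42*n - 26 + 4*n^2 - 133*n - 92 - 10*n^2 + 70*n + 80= -6*n^2 - 21*n - 18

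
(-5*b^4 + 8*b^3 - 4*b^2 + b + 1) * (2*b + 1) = -10*b^5 + 11*b^4 - 2*b^2 + 3*b + 1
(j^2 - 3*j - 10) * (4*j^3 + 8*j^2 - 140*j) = 4*j^5 - 4*j^4 - 204*j^3 + 340*j^2 + 1400*j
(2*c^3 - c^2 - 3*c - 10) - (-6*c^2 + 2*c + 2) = 2*c^3 + 5*c^2 - 5*c - 12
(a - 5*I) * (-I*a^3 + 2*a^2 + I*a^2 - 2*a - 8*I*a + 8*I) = -I*a^4 - 3*a^3 + I*a^3 + 3*a^2 - 18*I*a^2 - 40*a + 18*I*a + 40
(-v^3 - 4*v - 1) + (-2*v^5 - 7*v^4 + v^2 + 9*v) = -2*v^5 - 7*v^4 - v^3 + v^2 + 5*v - 1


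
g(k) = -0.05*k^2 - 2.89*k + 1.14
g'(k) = -0.1*k - 2.89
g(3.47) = -9.49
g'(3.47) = -3.24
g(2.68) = -6.96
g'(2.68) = -3.16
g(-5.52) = 15.57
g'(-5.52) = -2.34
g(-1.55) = 5.50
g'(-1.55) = -2.74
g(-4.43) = 12.96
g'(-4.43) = -2.45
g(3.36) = -9.13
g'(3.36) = -3.23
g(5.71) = -16.99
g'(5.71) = -3.46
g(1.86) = -4.41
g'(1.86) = -3.08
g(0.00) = 1.14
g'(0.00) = -2.89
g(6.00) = -18.00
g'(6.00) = -3.49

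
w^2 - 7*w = w*(w - 7)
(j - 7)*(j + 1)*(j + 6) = j^3 - 43*j - 42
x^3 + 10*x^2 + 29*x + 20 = (x + 1)*(x + 4)*(x + 5)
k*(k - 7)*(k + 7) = k^3 - 49*k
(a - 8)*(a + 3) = a^2 - 5*a - 24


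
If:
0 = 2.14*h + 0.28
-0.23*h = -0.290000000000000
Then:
No Solution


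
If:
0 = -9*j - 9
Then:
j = -1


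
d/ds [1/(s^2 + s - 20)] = (-2*s - 1)/(s^2 + s - 20)^2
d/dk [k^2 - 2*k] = 2*k - 2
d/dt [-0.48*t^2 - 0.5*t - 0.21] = -0.96*t - 0.5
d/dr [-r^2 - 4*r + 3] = -2*r - 4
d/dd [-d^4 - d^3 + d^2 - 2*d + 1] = -4*d^3 - 3*d^2 + 2*d - 2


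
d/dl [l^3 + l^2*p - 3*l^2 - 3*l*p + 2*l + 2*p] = 3*l^2 + 2*l*p - 6*l - 3*p + 2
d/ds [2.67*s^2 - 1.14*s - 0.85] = 5.34*s - 1.14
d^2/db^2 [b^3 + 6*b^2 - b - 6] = 6*b + 12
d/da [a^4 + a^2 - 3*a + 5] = 4*a^3 + 2*a - 3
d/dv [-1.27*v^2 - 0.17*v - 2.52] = -2.54*v - 0.17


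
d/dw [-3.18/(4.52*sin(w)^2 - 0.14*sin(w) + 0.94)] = (28.7472*sin(w) - 0.4452)*cos(w)/(4.52*sin(w)^2 - 0.14*sin(w) + 0.94)^2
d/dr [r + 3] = 1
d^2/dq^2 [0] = 0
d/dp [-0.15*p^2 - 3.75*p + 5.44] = -0.3*p - 3.75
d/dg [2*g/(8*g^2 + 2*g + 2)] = (4*g^2 - g*(8*g + 1) + g + 1)/(4*g^2 + g + 1)^2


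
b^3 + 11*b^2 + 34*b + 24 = (b + 1)*(b + 4)*(b + 6)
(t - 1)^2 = t^2 - 2*t + 1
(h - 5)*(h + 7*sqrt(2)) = h^2 - 5*h + 7*sqrt(2)*h - 35*sqrt(2)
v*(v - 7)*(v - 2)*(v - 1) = v^4 - 10*v^3 + 23*v^2 - 14*v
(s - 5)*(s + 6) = s^2 + s - 30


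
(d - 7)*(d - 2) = d^2 - 9*d + 14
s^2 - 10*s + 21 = (s - 7)*(s - 3)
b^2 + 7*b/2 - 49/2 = (b - 7/2)*(b + 7)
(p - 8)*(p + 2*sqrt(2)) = p^2 - 8*p + 2*sqrt(2)*p - 16*sqrt(2)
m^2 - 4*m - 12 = (m - 6)*(m + 2)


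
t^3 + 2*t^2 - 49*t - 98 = (t - 7)*(t + 2)*(t + 7)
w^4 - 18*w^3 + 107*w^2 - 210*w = w*(w - 7)*(w - 6)*(w - 5)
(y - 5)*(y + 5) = y^2 - 25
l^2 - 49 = (l - 7)*(l + 7)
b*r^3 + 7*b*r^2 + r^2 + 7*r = r*(r + 7)*(b*r + 1)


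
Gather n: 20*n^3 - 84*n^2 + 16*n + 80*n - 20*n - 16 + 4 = 20*n^3 - 84*n^2 + 76*n - 12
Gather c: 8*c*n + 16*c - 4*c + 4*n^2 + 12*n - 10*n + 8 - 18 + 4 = c*(8*n + 12) + 4*n^2 + 2*n - 6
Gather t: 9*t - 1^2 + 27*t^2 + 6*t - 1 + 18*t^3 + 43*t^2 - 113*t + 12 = 18*t^3 + 70*t^2 - 98*t + 10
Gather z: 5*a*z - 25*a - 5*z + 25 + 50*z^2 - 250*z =-25*a + 50*z^2 + z*(5*a - 255) + 25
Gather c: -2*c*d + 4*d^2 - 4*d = -2*c*d + 4*d^2 - 4*d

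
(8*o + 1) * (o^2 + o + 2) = 8*o^3 + 9*o^2 + 17*o + 2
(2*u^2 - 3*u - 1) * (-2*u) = -4*u^3 + 6*u^2 + 2*u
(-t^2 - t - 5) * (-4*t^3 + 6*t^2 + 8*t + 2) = 4*t^5 - 2*t^4 + 6*t^3 - 40*t^2 - 42*t - 10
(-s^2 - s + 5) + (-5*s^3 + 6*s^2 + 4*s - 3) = -5*s^3 + 5*s^2 + 3*s + 2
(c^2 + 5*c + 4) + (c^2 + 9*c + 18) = 2*c^2 + 14*c + 22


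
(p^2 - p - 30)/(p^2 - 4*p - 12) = (p + 5)/(p + 2)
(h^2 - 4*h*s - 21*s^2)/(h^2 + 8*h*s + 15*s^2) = (h - 7*s)/(h + 5*s)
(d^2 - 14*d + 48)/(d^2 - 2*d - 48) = (d - 6)/(d + 6)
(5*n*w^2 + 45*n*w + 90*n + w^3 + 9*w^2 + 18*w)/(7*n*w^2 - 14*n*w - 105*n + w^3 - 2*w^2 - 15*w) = (5*n*w + 30*n + w^2 + 6*w)/(7*n*w - 35*n + w^2 - 5*w)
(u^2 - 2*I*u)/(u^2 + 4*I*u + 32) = u*(u - 2*I)/(u^2 + 4*I*u + 32)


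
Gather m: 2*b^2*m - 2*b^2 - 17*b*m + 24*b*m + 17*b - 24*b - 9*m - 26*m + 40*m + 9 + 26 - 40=-2*b^2 - 7*b + m*(2*b^2 + 7*b + 5) - 5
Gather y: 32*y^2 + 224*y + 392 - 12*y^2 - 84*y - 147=20*y^2 + 140*y + 245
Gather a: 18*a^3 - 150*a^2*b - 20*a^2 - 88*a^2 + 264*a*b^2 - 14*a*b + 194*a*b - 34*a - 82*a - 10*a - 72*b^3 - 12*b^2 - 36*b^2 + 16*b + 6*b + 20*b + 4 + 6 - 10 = 18*a^3 + a^2*(-150*b - 108) + a*(264*b^2 + 180*b - 126) - 72*b^3 - 48*b^2 + 42*b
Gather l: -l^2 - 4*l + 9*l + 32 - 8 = -l^2 + 5*l + 24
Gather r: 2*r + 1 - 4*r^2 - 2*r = 1 - 4*r^2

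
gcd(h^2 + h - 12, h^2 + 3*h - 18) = h - 3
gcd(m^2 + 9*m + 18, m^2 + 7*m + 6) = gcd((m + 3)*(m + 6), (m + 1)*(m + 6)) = m + 6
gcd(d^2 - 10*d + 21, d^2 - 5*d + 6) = d - 3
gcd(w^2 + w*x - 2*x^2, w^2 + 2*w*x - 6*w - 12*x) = w + 2*x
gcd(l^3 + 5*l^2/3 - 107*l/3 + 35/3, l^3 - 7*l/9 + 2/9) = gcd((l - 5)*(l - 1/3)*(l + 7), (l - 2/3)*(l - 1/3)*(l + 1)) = l - 1/3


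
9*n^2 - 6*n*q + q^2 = (-3*n + q)^2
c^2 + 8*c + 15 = (c + 3)*(c + 5)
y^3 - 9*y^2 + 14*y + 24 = (y - 6)*(y - 4)*(y + 1)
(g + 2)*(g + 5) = g^2 + 7*g + 10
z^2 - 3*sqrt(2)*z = z*(z - 3*sqrt(2))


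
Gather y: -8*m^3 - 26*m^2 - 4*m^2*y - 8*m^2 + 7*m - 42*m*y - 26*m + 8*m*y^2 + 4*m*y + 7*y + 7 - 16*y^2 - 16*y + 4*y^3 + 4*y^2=-8*m^3 - 34*m^2 - 19*m + 4*y^3 + y^2*(8*m - 12) + y*(-4*m^2 - 38*m - 9) + 7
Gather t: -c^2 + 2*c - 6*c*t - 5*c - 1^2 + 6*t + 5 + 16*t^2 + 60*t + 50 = -c^2 - 3*c + 16*t^2 + t*(66 - 6*c) + 54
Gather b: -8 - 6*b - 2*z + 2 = -6*b - 2*z - 6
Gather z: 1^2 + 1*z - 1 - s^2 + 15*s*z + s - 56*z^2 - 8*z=-s^2 + s - 56*z^2 + z*(15*s - 7)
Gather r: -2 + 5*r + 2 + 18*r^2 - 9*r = 18*r^2 - 4*r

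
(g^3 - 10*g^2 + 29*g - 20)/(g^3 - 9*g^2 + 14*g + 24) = (g^2 - 6*g + 5)/(g^2 - 5*g - 6)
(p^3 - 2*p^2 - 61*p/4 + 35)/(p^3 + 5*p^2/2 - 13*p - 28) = (p - 5/2)/(p + 2)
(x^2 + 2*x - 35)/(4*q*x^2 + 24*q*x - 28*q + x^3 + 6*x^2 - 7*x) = (x - 5)/(4*q*x - 4*q + x^2 - x)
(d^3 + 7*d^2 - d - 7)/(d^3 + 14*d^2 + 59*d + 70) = (d^2 - 1)/(d^2 + 7*d + 10)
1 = 1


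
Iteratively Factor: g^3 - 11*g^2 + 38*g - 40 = (g - 2)*(g^2 - 9*g + 20) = (g - 5)*(g - 2)*(g - 4)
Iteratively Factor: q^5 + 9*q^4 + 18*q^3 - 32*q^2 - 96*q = (q - 2)*(q^4 + 11*q^3 + 40*q^2 + 48*q) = (q - 2)*(q + 4)*(q^3 + 7*q^2 + 12*q) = q*(q - 2)*(q + 4)*(q^2 + 7*q + 12) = q*(q - 2)*(q + 4)^2*(q + 3)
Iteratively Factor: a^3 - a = (a - 1)*(a^2 + a) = (a - 1)*(a + 1)*(a)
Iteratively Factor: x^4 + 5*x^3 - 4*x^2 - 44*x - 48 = (x + 2)*(x^3 + 3*x^2 - 10*x - 24) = (x + 2)*(x + 4)*(x^2 - x - 6) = (x + 2)^2*(x + 4)*(x - 3)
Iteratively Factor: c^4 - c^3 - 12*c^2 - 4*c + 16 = (c + 2)*(c^3 - 3*c^2 - 6*c + 8) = (c - 4)*(c + 2)*(c^2 + c - 2) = (c - 4)*(c - 1)*(c + 2)*(c + 2)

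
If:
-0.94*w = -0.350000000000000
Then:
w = 0.37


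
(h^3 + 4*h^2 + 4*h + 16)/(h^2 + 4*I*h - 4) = (h^2 + 2*h*(2 - I) - 8*I)/(h + 2*I)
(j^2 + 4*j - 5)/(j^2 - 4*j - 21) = (-j^2 - 4*j + 5)/(-j^2 + 4*j + 21)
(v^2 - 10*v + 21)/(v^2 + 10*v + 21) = (v^2 - 10*v + 21)/(v^2 + 10*v + 21)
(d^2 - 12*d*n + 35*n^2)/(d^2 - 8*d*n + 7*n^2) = (d - 5*n)/(d - n)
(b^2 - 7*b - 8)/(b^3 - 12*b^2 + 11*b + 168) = (b + 1)/(b^2 - 4*b - 21)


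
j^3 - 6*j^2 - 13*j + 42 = (j - 7)*(j - 2)*(j + 3)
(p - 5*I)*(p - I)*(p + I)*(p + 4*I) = p^4 - I*p^3 + 21*p^2 - I*p + 20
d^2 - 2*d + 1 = (d - 1)^2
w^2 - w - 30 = (w - 6)*(w + 5)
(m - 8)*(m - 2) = m^2 - 10*m + 16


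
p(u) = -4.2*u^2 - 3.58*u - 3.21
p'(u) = -8.4*u - 3.58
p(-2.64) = -23.03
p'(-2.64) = 18.60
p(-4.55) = -73.87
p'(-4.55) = 34.64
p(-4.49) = -71.81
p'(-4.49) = 34.14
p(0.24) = -4.31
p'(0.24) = -5.60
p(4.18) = -91.56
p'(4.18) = -38.69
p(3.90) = -81.05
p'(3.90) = -36.34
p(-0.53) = -2.49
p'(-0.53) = 0.87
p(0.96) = -10.52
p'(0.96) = -11.64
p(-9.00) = -311.19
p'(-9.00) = 72.02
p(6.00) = -175.89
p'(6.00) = -53.98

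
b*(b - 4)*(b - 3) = b^3 - 7*b^2 + 12*b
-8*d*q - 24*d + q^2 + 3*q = (-8*d + q)*(q + 3)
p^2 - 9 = (p - 3)*(p + 3)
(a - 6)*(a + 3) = a^2 - 3*a - 18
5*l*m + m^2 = m*(5*l + m)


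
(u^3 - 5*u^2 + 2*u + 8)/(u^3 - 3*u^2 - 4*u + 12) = (u^2 - 3*u - 4)/(u^2 - u - 6)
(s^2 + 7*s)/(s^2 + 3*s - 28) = s/(s - 4)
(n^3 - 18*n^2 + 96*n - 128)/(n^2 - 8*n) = n - 10 + 16/n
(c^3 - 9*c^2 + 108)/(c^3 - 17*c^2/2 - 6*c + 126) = 2*(c + 3)/(2*c + 7)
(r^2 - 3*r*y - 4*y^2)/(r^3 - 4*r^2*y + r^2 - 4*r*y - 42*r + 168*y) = (r + y)/(r^2 + r - 42)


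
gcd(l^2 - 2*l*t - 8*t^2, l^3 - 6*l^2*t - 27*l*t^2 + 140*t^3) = -l + 4*t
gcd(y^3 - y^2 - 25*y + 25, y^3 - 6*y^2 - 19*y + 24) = y - 1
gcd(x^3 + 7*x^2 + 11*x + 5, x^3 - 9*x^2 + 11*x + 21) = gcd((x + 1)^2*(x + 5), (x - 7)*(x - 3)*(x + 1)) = x + 1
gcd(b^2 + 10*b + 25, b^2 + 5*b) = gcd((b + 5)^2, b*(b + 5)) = b + 5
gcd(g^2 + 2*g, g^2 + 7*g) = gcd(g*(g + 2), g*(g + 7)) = g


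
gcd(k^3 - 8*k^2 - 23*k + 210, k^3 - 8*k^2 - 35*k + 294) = k - 7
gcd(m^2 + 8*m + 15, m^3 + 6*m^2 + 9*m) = m + 3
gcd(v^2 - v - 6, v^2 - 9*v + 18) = v - 3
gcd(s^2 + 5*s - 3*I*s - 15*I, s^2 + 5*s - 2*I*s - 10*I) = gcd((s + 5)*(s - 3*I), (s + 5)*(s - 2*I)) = s + 5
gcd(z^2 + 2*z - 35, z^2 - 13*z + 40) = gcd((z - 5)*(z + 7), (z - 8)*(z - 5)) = z - 5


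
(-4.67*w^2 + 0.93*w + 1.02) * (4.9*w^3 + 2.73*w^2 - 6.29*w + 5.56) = -22.883*w^5 - 8.1921*w^4 + 36.9112*w^3 - 29.0303*w^2 - 1.245*w + 5.6712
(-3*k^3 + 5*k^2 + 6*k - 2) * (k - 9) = -3*k^4 + 32*k^3 - 39*k^2 - 56*k + 18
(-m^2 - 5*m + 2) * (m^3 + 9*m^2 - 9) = -m^5 - 14*m^4 - 43*m^3 + 27*m^2 + 45*m - 18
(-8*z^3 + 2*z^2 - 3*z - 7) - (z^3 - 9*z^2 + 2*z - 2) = -9*z^3 + 11*z^2 - 5*z - 5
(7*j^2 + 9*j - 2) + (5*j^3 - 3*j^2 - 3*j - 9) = 5*j^3 + 4*j^2 + 6*j - 11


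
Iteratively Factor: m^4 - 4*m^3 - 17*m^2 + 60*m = (m + 4)*(m^3 - 8*m^2 + 15*m) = m*(m + 4)*(m^2 - 8*m + 15) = m*(m - 5)*(m + 4)*(m - 3)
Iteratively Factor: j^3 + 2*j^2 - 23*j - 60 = (j - 5)*(j^2 + 7*j + 12) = (j - 5)*(j + 3)*(j + 4)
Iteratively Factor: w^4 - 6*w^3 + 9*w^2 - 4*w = (w - 1)*(w^3 - 5*w^2 + 4*w) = (w - 1)^2*(w^2 - 4*w) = (w - 4)*(w - 1)^2*(w)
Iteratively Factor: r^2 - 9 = (r - 3)*(r + 3)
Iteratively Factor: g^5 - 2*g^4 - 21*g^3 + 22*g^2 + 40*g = (g + 1)*(g^4 - 3*g^3 - 18*g^2 + 40*g) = g*(g + 1)*(g^3 - 3*g^2 - 18*g + 40) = g*(g + 1)*(g + 4)*(g^2 - 7*g + 10) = g*(g - 2)*(g + 1)*(g + 4)*(g - 5)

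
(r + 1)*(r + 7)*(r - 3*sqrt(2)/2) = r^3 - 3*sqrt(2)*r^2/2 + 8*r^2 - 12*sqrt(2)*r + 7*r - 21*sqrt(2)/2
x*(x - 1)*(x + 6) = x^3 + 5*x^2 - 6*x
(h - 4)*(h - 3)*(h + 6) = h^3 - h^2 - 30*h + 72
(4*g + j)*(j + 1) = 4*g*j + 4*g + j^2 + j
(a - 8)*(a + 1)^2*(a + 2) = a^4 - 4*a^3 - 27*a^2 - 38*a - 16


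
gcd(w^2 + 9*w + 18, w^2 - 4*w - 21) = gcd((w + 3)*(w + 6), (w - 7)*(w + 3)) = w + 3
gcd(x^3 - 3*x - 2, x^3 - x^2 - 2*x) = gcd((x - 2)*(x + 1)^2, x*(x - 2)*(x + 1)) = x^2 - x - 2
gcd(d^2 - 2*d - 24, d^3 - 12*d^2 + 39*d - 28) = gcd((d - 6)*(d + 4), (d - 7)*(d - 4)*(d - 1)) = 1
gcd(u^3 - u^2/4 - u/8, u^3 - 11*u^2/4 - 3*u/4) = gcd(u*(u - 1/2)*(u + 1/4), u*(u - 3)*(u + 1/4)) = u^2 + u/4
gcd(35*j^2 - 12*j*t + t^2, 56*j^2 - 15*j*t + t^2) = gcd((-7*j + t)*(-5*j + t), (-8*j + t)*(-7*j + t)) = -7*j + t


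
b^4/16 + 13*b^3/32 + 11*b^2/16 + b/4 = b*(b/4 + 1/2)*(b/4 + 1)*(b + 1/2)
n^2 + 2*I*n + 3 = (n - I)*(n + 3*I)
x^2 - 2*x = x*(x - 2)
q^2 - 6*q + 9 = (q - 3)^2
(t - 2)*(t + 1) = t^2 - t - 2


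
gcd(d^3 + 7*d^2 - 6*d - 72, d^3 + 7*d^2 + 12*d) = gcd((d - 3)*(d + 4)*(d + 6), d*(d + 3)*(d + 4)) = d + 4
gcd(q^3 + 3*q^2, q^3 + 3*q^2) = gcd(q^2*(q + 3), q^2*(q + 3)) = q^3 + 3*q^2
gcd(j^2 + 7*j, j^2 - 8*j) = j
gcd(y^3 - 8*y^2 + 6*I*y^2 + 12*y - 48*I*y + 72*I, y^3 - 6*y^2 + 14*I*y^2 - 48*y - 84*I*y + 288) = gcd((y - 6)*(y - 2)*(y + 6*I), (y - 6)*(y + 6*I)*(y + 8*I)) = y^2 + y*(-6 + 6*I) - 36*I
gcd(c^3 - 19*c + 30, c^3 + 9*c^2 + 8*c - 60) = c^2 + 3*c - 10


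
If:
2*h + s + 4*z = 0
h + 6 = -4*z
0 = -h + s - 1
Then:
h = 5/2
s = 7/2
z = -17/8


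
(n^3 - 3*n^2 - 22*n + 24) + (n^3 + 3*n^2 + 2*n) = 2*n^3 - 20*n + 24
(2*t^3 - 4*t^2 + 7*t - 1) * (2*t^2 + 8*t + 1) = 4*t^5 + 8*t^4 - 16*t^3 + 50*t^2 - t - 1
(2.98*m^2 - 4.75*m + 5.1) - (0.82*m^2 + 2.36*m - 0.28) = 2.16*m^2 - 7.11*m + 5.38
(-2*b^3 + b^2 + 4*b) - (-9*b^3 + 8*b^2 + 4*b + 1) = 7*b^3 - 7*b^2 - 1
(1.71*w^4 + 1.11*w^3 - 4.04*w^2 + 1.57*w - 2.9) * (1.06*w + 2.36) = 1.8126*w^5 + 5.2122*w^4 - 1.6628*w^3 - 7.8702*w^2 + 0.6312*w - 6.844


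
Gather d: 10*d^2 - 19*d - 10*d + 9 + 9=10*d^2 - 29*d + 18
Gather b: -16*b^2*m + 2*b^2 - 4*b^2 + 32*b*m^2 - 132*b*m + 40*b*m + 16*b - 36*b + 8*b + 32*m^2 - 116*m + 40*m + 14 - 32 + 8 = b^2*(-16*m - 2) + b*(32*m^2 - 92*m - 12) + 32*m^2 - 76*m - 10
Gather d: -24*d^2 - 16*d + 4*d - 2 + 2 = -24*d^2 - 12*d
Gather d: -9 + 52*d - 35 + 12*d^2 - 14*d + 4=12*d^2 + 38*d - 40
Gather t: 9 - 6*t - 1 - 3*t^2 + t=-3*t^2 - 5*t + 8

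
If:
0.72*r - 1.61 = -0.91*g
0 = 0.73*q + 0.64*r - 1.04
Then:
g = 1.76923076923077 - 0.791208791208791*r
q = 1.42465753424658 - 0.876712328767123*r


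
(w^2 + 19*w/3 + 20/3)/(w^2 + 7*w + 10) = (w + 4/3)/(w + 2)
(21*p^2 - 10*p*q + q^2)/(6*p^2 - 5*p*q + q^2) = (7*p - q)/(2*p - q)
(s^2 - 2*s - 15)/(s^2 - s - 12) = (s - 5)/(s - 4)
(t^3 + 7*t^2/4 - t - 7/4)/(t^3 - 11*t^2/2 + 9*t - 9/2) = (4*t^2 + 11*t + 7)/(2*(2*t^2 - 9*t + 9))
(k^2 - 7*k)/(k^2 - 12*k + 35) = k/(k - 5)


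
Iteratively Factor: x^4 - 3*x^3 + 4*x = (x - 2)*(x^3 - x^2 - 2*x) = x*(x - 2)*(x^2 - x - 2) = x*(x - 2)^2*(x + 1)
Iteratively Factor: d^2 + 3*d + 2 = (d + 1)*(d + 2)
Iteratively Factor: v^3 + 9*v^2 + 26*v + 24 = (v + 3)*(v^2 + 6*v + 8) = (v + 2)*(v + 3)*(v + 4)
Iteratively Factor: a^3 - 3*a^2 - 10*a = (a + 2)*(a^2 - 5*a) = (a - 5)*(a + 2)*(a)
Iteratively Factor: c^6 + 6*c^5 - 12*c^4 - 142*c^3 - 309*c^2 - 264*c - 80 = (c + 1)*(c^5 + 5*c^4 - 17*c^3 - 125*c^2 - 184*c - 80) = (c + 1)*(c + 4)*(c^4 + c^3 - 21*c^2 - 41*c - 20) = (c + 1)^2*(c + 4)*(c^3 - 21*c - 20) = (c + 1)^3*(c + 4)*(c^2 - c - 20) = (c - 5)*(c + 1)^3*(c + 4)*(c + 4)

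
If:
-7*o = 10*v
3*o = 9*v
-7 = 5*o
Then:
No Solution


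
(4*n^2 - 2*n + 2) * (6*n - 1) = 24*n^3 - 16*n^2 + 14*n - 2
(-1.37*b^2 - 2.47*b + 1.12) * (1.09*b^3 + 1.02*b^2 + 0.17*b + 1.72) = -1.4933*b^5 - 4.0897*b^4 - 1.5315*b^3 - 1.6339*b^2 - 4.058*b + 1.9264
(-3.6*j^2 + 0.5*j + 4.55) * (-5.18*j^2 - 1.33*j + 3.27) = 18.648*j^4 + 2.198*j^3 - 36.006*j^2 - 4.4165*j + 14.8785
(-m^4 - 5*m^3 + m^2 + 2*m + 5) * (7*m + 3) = -7*m^5 - 38*m^4 - 8*m^3 + 17*m^2 + 41*m + 15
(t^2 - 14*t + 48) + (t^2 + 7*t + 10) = 2*t^2 - 7*t + 58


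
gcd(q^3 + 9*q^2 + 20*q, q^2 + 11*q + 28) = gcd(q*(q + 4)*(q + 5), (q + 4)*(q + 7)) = q + 4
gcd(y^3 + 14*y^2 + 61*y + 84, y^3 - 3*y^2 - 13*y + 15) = y + 3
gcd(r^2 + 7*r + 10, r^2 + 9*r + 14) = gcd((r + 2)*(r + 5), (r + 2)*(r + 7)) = r + 2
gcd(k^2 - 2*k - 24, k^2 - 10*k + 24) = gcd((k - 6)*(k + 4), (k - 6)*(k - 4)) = k - 6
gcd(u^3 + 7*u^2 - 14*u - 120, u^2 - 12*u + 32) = u - 4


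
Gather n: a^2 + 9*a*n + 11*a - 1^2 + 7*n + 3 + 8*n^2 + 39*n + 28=a^2 + 11*a + 8*n^2 + n*(9*a + 46) + 30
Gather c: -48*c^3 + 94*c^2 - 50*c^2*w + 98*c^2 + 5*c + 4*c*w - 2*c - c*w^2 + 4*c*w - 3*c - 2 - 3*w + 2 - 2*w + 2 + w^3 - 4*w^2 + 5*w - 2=-48*c^3 + c^2*(192 - 50*w) + c*(-w^2 + 8*w) + w^3 - 4*w^2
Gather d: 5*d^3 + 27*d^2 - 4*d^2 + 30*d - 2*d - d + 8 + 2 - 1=5*d^3 + 23*d^2 + 27*d + 9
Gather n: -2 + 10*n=10*n - 2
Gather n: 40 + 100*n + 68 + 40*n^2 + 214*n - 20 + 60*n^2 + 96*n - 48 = 100*n^2 + 410*n + 40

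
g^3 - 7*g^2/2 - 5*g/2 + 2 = (g - 4)*(g - 1/2)*(g + 1)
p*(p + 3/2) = p^2 + 3*p/2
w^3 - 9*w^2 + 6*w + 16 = (w - 8)*(w - 2)*(w + 1)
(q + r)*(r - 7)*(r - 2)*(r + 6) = q*r^3 - 3*q*r^2 - 40*q*r + 84*q + r^4 - 3*r^3 - 40*r^2 + 84*r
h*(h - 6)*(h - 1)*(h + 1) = h^4 - 6*h^3 - h^2 + 6*h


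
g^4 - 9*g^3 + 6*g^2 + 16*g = g*(g - 8)*(g - 2)*(g + 1)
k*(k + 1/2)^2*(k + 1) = k^4 + 2*k^3 + 5*k^2/4 + k/4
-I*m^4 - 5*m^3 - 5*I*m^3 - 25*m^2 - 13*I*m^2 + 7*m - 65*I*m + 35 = (m + 5)*(m - 7*I)*(m + I)*(-I*m + 1)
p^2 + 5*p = p*(p + 5)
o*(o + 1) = o^2 + o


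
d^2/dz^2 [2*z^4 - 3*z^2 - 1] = 24*z^2 - 6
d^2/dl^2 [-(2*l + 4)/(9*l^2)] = 4*(-l - 6)/(9*l^4)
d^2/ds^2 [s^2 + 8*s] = 2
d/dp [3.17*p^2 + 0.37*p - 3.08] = 6.34*p + 0.37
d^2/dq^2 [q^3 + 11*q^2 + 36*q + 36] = 6*q + 22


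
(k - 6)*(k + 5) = k^2 - k - 30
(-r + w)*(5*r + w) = -5*r^2 + 4*r*w + w^2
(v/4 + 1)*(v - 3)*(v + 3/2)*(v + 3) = v^4/4 + 11*v^3/8 - 3*v^2/4 - 99*v/8 - 27/2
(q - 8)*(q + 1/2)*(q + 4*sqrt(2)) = q^3 - 15*q^2/2 + 4*sqrt(2)*q^2 - 30*sqrt(2)*q - 4*q - 16*sqrt(2)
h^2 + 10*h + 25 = (h + 5)^2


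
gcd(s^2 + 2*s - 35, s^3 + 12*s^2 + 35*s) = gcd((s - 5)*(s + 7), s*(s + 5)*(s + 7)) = s + 7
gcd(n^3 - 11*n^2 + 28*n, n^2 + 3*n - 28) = n - 4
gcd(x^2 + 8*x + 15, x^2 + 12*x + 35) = x + 5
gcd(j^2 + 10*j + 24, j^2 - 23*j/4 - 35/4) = 1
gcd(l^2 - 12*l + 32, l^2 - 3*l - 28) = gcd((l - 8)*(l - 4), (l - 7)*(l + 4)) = 1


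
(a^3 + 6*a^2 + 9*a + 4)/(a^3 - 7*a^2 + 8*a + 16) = (a^2 + 5*a + 4)/(a^2 - 8*a + 16)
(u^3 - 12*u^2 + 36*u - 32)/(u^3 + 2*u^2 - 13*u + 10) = (u^2 - 10*u + 16)/(u^2 + 4*u - 5)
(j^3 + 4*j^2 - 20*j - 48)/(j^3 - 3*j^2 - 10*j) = (j^2 + 2*j - 24)/(j*(j - 5))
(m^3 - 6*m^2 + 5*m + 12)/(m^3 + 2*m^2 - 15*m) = (m^2 - 3*m - 4)/(m*(m + 5))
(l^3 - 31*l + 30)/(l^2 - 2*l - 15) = (l^2 + 5*l - 6)/(l + 3)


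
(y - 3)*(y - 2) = y^2 - 5*y + 6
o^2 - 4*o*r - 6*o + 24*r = (o - 6)*(o - 4*r)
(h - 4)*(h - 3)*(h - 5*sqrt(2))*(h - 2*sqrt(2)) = h^4 - 7*sqrt(2)*h^3 - 7*h^3 + 32*h^2 + 49*sqrt(2)*h^2 - 140*h - 84*sqrt(2)*h + 240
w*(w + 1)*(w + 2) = w^3 + 3*w^2 + 2*w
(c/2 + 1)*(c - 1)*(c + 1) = c^3/2 + c^2 - c/2 - 1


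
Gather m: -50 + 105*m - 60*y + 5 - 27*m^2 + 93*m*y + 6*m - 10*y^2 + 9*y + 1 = -27*m^2 + m*(93*y + 111) - 10*y^2 - 51*y - 44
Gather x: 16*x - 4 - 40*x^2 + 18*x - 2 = -40*x^2 + 34*x - 6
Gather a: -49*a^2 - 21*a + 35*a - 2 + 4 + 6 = -49*a^2 + 14*a + 8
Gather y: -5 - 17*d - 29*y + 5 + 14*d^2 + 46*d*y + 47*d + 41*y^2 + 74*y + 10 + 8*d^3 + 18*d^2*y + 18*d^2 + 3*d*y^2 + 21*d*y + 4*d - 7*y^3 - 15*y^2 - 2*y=8*d^3 + 32*d^2 + 34*d - 7*y^3 + y^2*(3*d + 26) + y*(18*d^2 + 67*d + 43) + 10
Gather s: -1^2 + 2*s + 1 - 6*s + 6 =6 - 4*s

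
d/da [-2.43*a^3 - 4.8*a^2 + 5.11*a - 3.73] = -7.29*a^2 - 9.6*a + 5.11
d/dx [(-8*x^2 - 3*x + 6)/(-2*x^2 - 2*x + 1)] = (10*x^2 + 8*x + 9)/(4*x^4 + 8*x^3 - 4*x + 1)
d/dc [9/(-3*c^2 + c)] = 9*(6*c - 1)/(c^2*(3*c - 1)^2)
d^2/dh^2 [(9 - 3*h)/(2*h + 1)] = 84/(2*h + 1)^3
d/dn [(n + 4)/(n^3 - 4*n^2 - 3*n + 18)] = 2*(-n^2 - 7*n - 5)/(n^5 - 5*n^4 - 5*n^3 + 45*n^2 - 108)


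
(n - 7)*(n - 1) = n^2 - 8*n + 7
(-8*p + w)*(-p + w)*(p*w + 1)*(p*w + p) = 8*p^4*w^2 + 8*p^4*w - 9*p^3*w^3 - 9*p^3*w^2 + 8*p^3*w + 8*p^3 + p^2*w^4 + p^2*w^3 - 9*p^2*w^2 - 9*p^2*w + p*w^3 + p*w^2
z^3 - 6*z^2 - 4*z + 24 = (z - 6)*(z - 2)*(z + 2)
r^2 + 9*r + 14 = (r + 2)*(r + 7)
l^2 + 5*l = l*(l + 5)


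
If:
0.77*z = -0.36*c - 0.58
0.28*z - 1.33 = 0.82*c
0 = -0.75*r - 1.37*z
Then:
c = -1.62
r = -0.01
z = 0.00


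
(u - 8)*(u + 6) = u^2 - 2*u - 48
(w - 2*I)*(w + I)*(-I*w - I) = -I*w^3 - w^2 - I*w^2 - w - 2*I*w - 2*I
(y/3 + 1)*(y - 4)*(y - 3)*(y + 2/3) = y^4/3 - 10*y^3/9 - 35*y^2/9 + 10*y + 8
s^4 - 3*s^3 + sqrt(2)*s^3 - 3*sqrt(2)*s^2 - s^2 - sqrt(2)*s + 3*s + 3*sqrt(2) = (s - 3)*(s - 1)*(s + 1)*(s + sqrt(2))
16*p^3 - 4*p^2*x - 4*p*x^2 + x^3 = (-4*p + x)*(-2*p + x)*(2*p + x)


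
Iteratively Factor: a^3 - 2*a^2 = (a)*(a^2 - 2*a) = a*(a - 2)*(a)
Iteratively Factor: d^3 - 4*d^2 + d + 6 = (d + 1)*(d^2 - 5*d + 6) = (d - 2)*(d + 1)*(d - 3)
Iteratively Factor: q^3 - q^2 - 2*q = (q + 1)*(q^2 - 2*q) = q*(q + 1)*(q - 2)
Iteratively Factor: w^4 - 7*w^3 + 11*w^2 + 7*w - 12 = (w - 3)*(w^3 - 4*w^2 - w + 4) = (w - 3)*(w + 1)*(w^2 - 5*w + 4) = (w - 4)*(w - 3)*(w + 1)*(w - 1)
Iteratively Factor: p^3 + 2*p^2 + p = (p + 1)*(p^2 + p) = (p + 1)^2*(p)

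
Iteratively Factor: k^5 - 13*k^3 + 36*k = (k + 3)*(k^4 - 3*k^3 - 4*k^2 + 12*k) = (k + 2)*(k + 3)*(k^3 - 5*k^2 + 6*k) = k*(k + 2)*(k + 3)*(k^2 - 5*k + 6) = k*(k - 2)*(k + 2)*(k + 3)*(k - 3)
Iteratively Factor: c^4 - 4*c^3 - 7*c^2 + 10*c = (c - 5)*(c^3 + c^2 - 2*c) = (c - 5)*(c + 2)*(c^2 - c) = c*(c - 5)*(c + 2)*(c - 1)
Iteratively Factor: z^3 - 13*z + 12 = (z + 4)*(z^2 - 4*z + 3) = (z - 1)*(z + 4)*(z - 3)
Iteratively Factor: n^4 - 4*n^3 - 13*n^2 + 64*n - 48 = (n + 4)*(n^3 - 8*n^2 + 19*n - 12) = (n - 4)*(n + 4)*(n^2 - 4*n + 3) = (n - 4)*(n - 3)*(n + 4)*(n - 1)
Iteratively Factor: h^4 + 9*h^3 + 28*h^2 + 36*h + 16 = (h + 4)*(h^3 + 5*h^2 + 8*h + 4) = (h + 2)*(h + 4)*(h^2 + 3*h + 2) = (h + 2)^2*(h + 4)*(h + 1)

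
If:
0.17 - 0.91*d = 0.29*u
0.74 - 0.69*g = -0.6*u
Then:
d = 0.186813186813187 - 0.318681318681319*u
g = 0.869565217391304*u + 1.07246376811594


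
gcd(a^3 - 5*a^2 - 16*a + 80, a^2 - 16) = a^2 - 16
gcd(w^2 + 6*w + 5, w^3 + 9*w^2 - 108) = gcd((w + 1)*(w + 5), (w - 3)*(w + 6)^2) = 1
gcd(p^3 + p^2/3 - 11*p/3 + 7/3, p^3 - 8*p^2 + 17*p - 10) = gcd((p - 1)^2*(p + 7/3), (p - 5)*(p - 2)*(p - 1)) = p - 1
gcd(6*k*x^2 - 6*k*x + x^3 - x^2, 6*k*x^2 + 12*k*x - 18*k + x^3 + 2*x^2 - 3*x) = 6*k*x - 6*k + x^2 - x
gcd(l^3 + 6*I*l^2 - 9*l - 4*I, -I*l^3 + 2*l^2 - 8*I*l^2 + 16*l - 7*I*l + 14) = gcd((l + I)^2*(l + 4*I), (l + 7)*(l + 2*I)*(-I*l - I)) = 1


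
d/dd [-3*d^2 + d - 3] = 1 - 6*d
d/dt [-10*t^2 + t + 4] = 1 - 20*t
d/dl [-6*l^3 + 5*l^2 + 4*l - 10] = -18*l^2 + 10*l + 4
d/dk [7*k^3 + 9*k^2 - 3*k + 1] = 21*k^2 + 18*k - 3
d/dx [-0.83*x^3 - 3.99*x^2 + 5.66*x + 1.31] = -2.49*x^2 - 7.98*x + 5.66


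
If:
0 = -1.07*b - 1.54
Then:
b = -1.44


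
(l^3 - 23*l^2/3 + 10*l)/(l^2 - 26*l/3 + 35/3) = l*(l - 6)/(l - 7)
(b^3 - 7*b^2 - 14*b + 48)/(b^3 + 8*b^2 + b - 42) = (b - 8)/(b + 7)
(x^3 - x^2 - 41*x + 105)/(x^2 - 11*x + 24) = (x^2 + 2*x - 35)/(x - 8)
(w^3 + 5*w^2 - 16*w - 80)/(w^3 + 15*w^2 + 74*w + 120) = (w - 4)/(w + 6)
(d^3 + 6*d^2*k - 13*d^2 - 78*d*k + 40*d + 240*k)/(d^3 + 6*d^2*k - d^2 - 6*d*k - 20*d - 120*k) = (d - 8)/(d + 4)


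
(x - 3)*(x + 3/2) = x^2 - 3*x/2 - 9/2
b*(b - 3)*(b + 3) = b^3 - 9*b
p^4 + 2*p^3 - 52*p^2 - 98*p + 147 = (p - 7)*(p - 1)*(p + 3)*(p + 7)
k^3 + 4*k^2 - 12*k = k*(k - 2)*(k + 6)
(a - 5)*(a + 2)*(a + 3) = a^3 - 19*a - 30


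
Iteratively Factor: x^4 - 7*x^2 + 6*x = (x)*(x^3 - 7*x + 6) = x*(x + 3)*(x^2 - 3*x + 2) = x*(x - 1)*(x + 3)*(x - 2)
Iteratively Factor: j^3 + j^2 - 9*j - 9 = (j + 3)*(j^2 - 2*j - 3) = (j - 3)*(j + 3)*(j + 1)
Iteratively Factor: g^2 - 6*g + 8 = (g - 2)*(g - 4)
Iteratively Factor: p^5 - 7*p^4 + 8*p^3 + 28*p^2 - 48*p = (p - 4)*(p^4 - 3*p^3 - 4*p^2 + 12*p) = p*(p - 4)*(p^3 - 3*p^2 - 4*p + 12) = p*(p - 4)*(p - 3)*(p^2 - 4) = p*(p - 4)*(p - 3)*(p - 2)*(p + 2)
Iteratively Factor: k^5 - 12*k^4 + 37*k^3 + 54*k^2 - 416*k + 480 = (k + 3)*(k^4 - 15*k^3 + 82*k^2 - 192*k + 160) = (k - 4)*(k + 3)*(k^3 - 11*k^2 + 38*k - 40) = (k - 4)*(k - 2)*(k + 3)*(k^2 - 9*k + 20) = (k - 5)*(k - 4)*(k - 2)*(k + 3)*(k - 4)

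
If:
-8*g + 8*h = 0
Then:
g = h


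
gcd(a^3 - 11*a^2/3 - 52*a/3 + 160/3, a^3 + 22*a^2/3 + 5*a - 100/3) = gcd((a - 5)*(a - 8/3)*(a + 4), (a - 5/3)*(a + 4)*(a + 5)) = a + 4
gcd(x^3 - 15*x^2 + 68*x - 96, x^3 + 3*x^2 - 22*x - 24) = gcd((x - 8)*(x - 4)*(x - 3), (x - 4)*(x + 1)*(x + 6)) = x - 4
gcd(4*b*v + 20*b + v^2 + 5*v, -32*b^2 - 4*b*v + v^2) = 4*b + v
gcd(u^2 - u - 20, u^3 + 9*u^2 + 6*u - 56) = u + 4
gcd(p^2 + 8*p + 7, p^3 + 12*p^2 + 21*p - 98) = p + 7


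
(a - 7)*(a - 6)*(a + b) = a^3 + a^2*b - 13*a^2 - 13*a*b + 42*a + 42*b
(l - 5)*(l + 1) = l^2 - 4*l - 5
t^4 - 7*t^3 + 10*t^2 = t^2*(t - 5)*(t - 2)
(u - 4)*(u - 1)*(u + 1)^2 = u^4 - 3*u^3 - 5*u^2 + 3*u + 4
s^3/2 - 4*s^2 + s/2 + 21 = (s/2 + 1)*(s - 7)*(s - 3)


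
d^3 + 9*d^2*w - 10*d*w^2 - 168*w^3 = (d - 4*w)*(d + 6*w)*(d + 7*w)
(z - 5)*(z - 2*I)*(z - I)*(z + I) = z^4 - 5*z^3 - 2*I*z^3 + z^2 + 10*I*z^2 - 5*z - 2*I*z + 10*I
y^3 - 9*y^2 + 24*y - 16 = (y - 4)^2*(y - 1)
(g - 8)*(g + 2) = g^2 - 6*g - 16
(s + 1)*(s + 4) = s^2 + 5*s + 4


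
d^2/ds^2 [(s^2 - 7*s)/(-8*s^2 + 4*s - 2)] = (104*s^3 + 12*s^2 - 84*s + 13)/(64*s^6 - 96*s^5 + 96*s^4 - 56*s^3 + 24*s^2 - 6*s + 1)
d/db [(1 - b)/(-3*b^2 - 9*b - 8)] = (-3*b^2 + 6*b + 17)/(9*b^4 + 54*b^3 + 129*b^2 + 144*b + 64)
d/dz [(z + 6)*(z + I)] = 2*z + 6 + I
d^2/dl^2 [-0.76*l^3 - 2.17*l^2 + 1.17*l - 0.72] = -4.56*l - 4.34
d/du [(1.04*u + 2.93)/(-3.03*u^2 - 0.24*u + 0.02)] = (3.1512*u^2 + 17.7558*u + 0.724)/(9.1809*u^4 + 1.4544*u^3 - 0.0636*u^2 - 0.0096*u + 0.0004)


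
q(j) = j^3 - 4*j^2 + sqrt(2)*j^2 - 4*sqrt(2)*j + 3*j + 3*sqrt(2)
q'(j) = 3*j^2 - 8*j + 2*sqrt(2)*j - 4*sqrt(2) + 3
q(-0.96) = 3.53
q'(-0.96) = 5.07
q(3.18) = 1.80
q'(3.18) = 11.23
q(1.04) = -0.19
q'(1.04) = -4.79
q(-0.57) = 4.73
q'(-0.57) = 1.27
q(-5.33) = -206.48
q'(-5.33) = 110.13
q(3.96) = 15.27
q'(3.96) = 23.91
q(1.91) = -3.30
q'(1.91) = -1.59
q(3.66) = 8.91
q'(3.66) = 18.60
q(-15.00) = -3912.71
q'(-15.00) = 749.92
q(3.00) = 0.00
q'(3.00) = 8.83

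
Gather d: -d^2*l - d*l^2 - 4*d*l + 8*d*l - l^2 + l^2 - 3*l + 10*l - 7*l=-d^2*l + d*(-l^2 + 4*l)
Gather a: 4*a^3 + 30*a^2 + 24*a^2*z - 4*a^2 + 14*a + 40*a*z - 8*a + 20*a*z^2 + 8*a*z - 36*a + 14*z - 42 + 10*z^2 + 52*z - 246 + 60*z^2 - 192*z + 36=4*a^3 + a^2*(24*z + 26) + a*(20*z^2 + 48*z - 30) + 70*z^2 - 126*z - 252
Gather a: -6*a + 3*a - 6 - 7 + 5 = -3*a - 8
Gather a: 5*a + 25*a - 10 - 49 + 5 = 30*a - 54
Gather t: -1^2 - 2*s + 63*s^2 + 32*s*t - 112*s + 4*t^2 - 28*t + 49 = 63*s^2 - 114*s + 4*t^2 + t*(32*s - 28) + 48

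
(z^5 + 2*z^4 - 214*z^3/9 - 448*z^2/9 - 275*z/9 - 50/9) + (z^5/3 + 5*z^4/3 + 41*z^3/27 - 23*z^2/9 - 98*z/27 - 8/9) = 4*z^5/3 + 11*z^4/3 - 601*z^3/27 - 157*z^2/3 - 923*z/27 - 58/9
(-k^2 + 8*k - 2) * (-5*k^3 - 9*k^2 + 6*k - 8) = 5*k^5 - 31*k^4 - 68*k^3 + 74*k^2 - 76*k + 16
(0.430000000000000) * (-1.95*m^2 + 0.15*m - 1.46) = -0.8385*m^2 + 0.0645*m - 0.6278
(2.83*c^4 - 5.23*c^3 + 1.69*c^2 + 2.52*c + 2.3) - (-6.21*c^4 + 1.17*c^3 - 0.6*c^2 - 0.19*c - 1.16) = 9.04*c^4 - 6.4*c^3 + 2.29*c^2 + 2.71*c + 3.46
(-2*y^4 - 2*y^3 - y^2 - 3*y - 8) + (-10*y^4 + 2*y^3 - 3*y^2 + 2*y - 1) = -12*y^4 - 4*y^2 - y - 9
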